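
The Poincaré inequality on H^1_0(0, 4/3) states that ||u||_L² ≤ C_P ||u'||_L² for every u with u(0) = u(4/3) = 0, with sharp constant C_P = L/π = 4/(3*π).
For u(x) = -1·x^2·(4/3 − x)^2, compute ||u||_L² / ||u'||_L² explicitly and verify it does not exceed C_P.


||u||_L² / ||u'||_L² = 2*sqrt(3)/9 < C_P = 4/(3*π).

u(x) = -1·x^2·(4/3 − x)^2, so u'(x) = 4*x*(-9*x^2 + 18*x - 8)/9.
u(x) = -1·x^2·(4/3 − x)^2 vanishes at x = 0 and x = 4/3, so u ∈ H^1_0(0, 4/3). Differentiate via the product rule and integrate the resulting polynomials term by term.
  ∫_0^4/3 u² dx = ∫_0^4/3 (x^8 - 16*x^7/3 + 32*x^6/3 - 256*x^5/27 + 256*x^4/81) dx. Term by term:
    ∫_0^4/3 x^8 dx = 262144/177147;  ∫_0^4/3 -16*x^7/3 dx = -131072/19683;  ∫_0^4/3 32*x^6/3 dx = 524288/45927;
    ∫_0^4/3 -256*x^5/27 dx = -524288/59049;  ∫_0^4/3 256*x^4/81 dx = 262144/98415.
  Sum: 262144/177147 − 131072/19683 + 524288/45927 − 524288/59049 + 262144/98415 = 131072/6200145.
  ∫_0^4/3 (u')² dx = ∫_0^4/3 (16*x^6 - 64*x^5 + 832*x^4/9 - 512*x^3/9 + 1024*x^2/81) dx. Term by term:
    ∫_0^4/3 16*x^6 dx = 262144/15309;  ∫_0^4/3 -64*x^5 dx = -131072/2187;  ∫_0^4/3 832*x^4/9 dx = 851968/10935;
    ∫_0^4/3 -512*x^3/9 dx = -32768/729;  ∫_0^4/3 1024*x^2/81 dx = 65536/6561.
  Sum: 262144/15309 − 131072/2187 + 851968/10935 − 32768/729 + 65536/6561 = 32768/229635.
∫_0^4/3 u² dx = 131072/6200145, so ||u||_L² = 256*sqrt(210)/25515.
∫_0^4/3 (u')² dx = 32768/229635, so ||u'||_L² = 128*sqrt(70)/2835.
Ratio ||u||_L² / ||u'||_L² = 2*sqrt(3)/9.
Sharp Poincaré constant on H^1_0(0, 4/3) is C_P = L/π = 4/(3*π), achieved by sin(3*π/4·x).
A polynomial bump cannot attain the sharp Poincaré constant (only the first sine eigenfunction does), so the ratio is strictly less than C_P, consistent with ||u||_L² ≤ C_P ||u'||_L².


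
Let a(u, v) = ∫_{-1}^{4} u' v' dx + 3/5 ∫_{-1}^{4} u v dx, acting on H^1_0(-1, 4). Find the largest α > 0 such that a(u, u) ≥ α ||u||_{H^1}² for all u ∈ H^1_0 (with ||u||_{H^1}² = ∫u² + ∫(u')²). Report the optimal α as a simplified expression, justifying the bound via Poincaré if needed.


α = (π^2 + 15)/(π^2 + 25)

Coercivity of a(·,·) on H^1_0(-1, 4) means a(u, u) ≥ α ||u||_{H^1}² for every u ∈ H^1_0.
The interval has length L = 5, and Poincaré/coercivity depend only on L. Here a(u, u) = ∫(u')² + (3/5)·∫u².
Here 0 < c = 3/5 < 1. The condition a(u,u) ≥ α||u||_{H^1}² reads (1−α)∫(u')² ≥ (α−c)∫u². Any admissible α is ≤ 1 (rapidly oscillating u have ∫u²/∫(u')² → 0), and α = 1 would force 0 ≥ (1−c)∫u², impossible since c < 1; so 1−α > 0. By the sharp Poincaré inequality on H^1_0 of an interval of length L, ∫(u')² ≥ (π/L)²∫u² with equality for the first sine mode sin(π(x−x₀)/L) (x₀ the left endpoint), so the inequality holds for all u iff (1−α)(π/L)² ≥ α − c, i.e. α ≤ ((π/L)² + c)/((π/L)² + 1) = (1 + c(L/π)²)/(1 + (L/π)²). With (π/L)² = π^2/25 and c = 3/5, the largest admissible constant is α = ((π/L)² + c)/((π/L)² + 1).
Simplifying, α = (π^2 + 15)/(π^2 + 25).


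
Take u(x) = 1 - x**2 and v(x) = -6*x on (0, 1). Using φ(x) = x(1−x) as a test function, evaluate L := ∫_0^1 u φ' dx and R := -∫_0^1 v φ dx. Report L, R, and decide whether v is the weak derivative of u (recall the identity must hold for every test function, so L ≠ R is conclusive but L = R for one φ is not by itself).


LHS = 1/6, RHS = 1/2. No, v is not the weak derivative of u.

u(x) = 1 - x**2, classical derivative u'(x) = -2*x.
φ(x) = x(1−x), so φ'(x) = 1 - 2*x.
Note φ(0) = φ(1) = 0, so the boundary term u·φ vanishes.
LHS = ∫_0^1 u(x) φ'(x) dx = ∫_0^1 (2*x^3 - x^2 - 2*x + 1) dx. Term by term:
  ∫_0^1 2*x^3 dx = 1/2;  ∫_0^1 -x^2 dx = -1/3;  ∫_0^1 -2*x dx = -1;
  ∫_0^1 1 dx = 1.
Sum: 1/2 − 1/3 − 1 + 1 = 1/6.
So LHS = 1/6.
∫_0^1 v(x) φ(x) dx = ∫_0^1 (6*x^3 - 6*x^2) dx. Term by term:
  ∫_0^1 6*x^3 dx = 3/2;  ∫_0^1 -6*x^2 dx = -2.
Sum: 3/2 − 2 = -1/2.
So RHS = -∫_0^1 v(x) φ(x) dx = 1/2.
LHS − RHS = -1/3 ≠ 0, so the identity fails.
(For a valid weak derivative the identity must hold for EVERY test function, in particular this one. The failure shows v is NOT the weak derivative of u.)
Correct weak derivative would be u'(x) = -2*x.


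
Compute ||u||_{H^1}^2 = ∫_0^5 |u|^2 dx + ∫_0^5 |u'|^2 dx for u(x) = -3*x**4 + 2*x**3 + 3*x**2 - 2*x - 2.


||u||_{H^1}^2 = 103397155/42

The H^1 norm (squared) on an interval (0, L) is
  ||u||_{H^1}^2 = ∫_0^L u(x)^2 dx + ∫_0^L u'(x)^2 dx.
Compute u'(x) = -12*x**3 + 6*x**2 + 6*x - 2.
Then u(x)^2 = 9*x**8 - 12*x**7 - 14*x**6 + 24*x**5 + 13*x**4 - 20*x**3 - 8*x**2 + 8*x + 4 and u'(x)^2 = 144*x**6 - 144*x**5 - 108*x**4 + 120*x**3 + 12*x**2 - 24*x + 4.
Integrate each monomial from 0 to 5 using ∫_0^5 c·x^n dx = c·5^(n+1)/(n+1):
  ∫_0^5 u(x)^2 dx = ∫_0^5 (9*x^8 - 12*x^7 - 14*x^6 + 24*x^5 + 13*x^4 - 20*x^3 - 8*x^2 + 8*x + 4) dx. Term by term:
    ∫_0^5 9*x^8 dx = 1953125;  ∫_0^5 -12*x^7 dx = -1171875/2;  ∫_0^5 -14*x^6 dx = -156250;
    ∫_0^5 24*x^5 dx = 62500;  ∫_0^5 13*x^4 dx = 8125;  ∫_0^5 -20*x^3 dx = -3125;
    ∫_0^5 -8*x^2 dx = -1000/3;  ∫_0^5 8*x dx = 100;  ∫_0^5 4 dx = 20.
  Sum: 1953125 − 1171875/2 − 156250 + 62500 + 8125 − 3125 − 1000/3 + 100 + 20 = 7669345/6.
  ∫_0^5 u'(x)^2 dx = ∫_0^5 (144*x^6 - 144*x^5 - 108*x^4 + 120*x^3 + 12*x^2 - 24*x + 4) dx. Term by term:
    ∫_0^5 144*x^6 dx = 11250000/7;  ∫_0^5 -144*x^5 dx = -375000;  ∫_0^5 -108*x^4 dx = -67500;
    ∫_0^5 120*x^3 dx = 18750;  ∫_0^5 12*x^2 dx = 500;  ∫_0^5 -24*x dx = -300;
    ∫_0^5 4 dx = 20.
  Sum: 11250000/7 − 375000 − 67500 + 18750 + 500 − 300 + 20 = 8285290/7.
Adding: ||u||_{H^1}^2 = 7669345/6 + 8285290/7 = 103397155/42.


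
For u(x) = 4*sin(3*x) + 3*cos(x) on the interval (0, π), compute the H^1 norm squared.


||u||_{H^1(0,π)}^2 = 89*π

u'(x) = -3*sin(x) + 12*cos(3*x).
Expand u² and (u')² and integrate term by term on (0, π), using: for integers n ≥ 1, ∫_0^π sin²(nx) dx = ∫_0^π cos²(nx) dx = π/2; for n ≠ n', ∫_0^π sin(nx)sin(n'x) dx = ∫_0^π cos(nx)cos(n'x) dx = 0; and by product-to-sum, ∫_0^π sin(nx)cos(n'x) dx = ½∫_0^π [sin((n+n')x) + sin((n−n')x)] dx, which is 0 when n+n' is even and 2n/(n²−n'²) when n+n' is odd (it need not vanish on (0, π)).
  u² squared terms: (3)²·∫cos(x)² dx = 9·π/2 = 9*π/2;  (4)²·∫sin(3x)² dx = 16·π/2 = 8*π.
  u² cross terms: 2·(3)·(4)·∫cos(x)·sin(3x) dx = 24·(0) = 0.
  So ∫_0^π u² dx = 9*π/2 + 8*π + 0 = 25*π/2.
  (u')² squared terms: (-3)²·∫sin(x)² dx = 9·π/2 = 9*π/2;  (12)²·∫cos(3x)² dx = 144·π/2 = 72*π.
  (u')² cross terms: 2·(-3)·(12)·∫sin(x)·cos(3x) dx = -72·(0) = 0.
  So ∫_0^π (u')² dx = 9*π/2 + 72*π + 0 = 153*π/2.
||u||_{H^1}^2 = (25*π/2) + (153*π/2) = 89*π.


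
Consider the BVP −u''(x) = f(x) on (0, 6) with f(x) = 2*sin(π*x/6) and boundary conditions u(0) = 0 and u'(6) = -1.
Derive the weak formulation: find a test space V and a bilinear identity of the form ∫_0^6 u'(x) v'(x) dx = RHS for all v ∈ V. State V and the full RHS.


V = {v ∈ H^1(0, 6) : v(0) = 0} (test functions vanish at x = 0 where u is specified); weak form: ∫_0^6 u'v' dx = ∫_0^6 (2*sin(π*x/6)) v dx − v(6) for all v ∈ V.

Multiply both sides by a test function v and integrate from 0 to 6:
  ∫_0^6 −u''(x) v(x) dx = ∫_0^6 f(x) v(x) dx.
Integrate the LHS by parts once:
  ∫_0^6 −u'' v dx = −[u'(x) v(x)]_0^6 + ∫_0^6 u'(x) v'(x) dx.
Thus ∫_0^6 u'(x) v'(x) dx = ∫_0^6 f(x) v(x) dx + [u'(x) v(x)]_0^6.
Choose V so that boundary terms are either known or forced to vanish.
Mixed BC: u(0) = 0 (Dirichlet) and u'(6) = -1 (Neumann). Define V = {v ∈ H^1(0, 6) : v(0) = 0}. Then [u' v]_0^6 = u'(6)·v(6) − u'(0)·0 = − v(6).
Weak formulation: find u (satisfying any essential BC) such that ∫_0^6 u'(x) v'(x) dx = ∫_0^6 f v dx − v(6) for all v ∈ V (Dirichlet at 0 absorbed into V; Neumann datum at x = 6 contributes the boundary term).
Substituting f(x) = 2*sin(π*x/6), the right-hand side is ∫_0^6 (2*sin(π*x/6)) v dx − v(6).


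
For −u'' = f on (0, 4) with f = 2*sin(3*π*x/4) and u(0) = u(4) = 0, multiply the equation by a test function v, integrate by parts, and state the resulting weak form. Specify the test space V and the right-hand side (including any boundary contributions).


V = H^1_0(0, 4) (so v(0) = v(4) = 0); weak form: ∫_0^4 u'v' dx = ∫_0^4 (2*sin(3*π*x/4)) v dx for all v ∈ V.

Multiply both sides by a test function v and integrate from 0 to 4:
  ∫_0^4 −u''(x) v(x) dx = ∫_0^4 f(x) v(x) dx.
Integrate the LHS by parts once:
  ∫_0^4 −u'' v dx = −[u'(x) v(x)]_0^4 + ∫_0^4 u'(x) v'(x) dx.
Thus ∫_0^4 u'(x) v'(x) dx = ∫_0^4 f(x) v(x) dx + [u'(x) v(x)]_0^4.
Choose V so that boundary terms are either known or forced to vanish.
u is Dirichlet: u(0) = u(4) = 0. Let V = H^1_0(0, 4); then v(0) = v(4) = 0, and [u' v]_0^4 = 0.
Weak formulation: find u (satisfying any essential BC) such that ∫_0^4 u'(x) v'(x) dx = ∫_0^4 f v dx for all v ∈ V.
Substituting f(x) = 2*sin(3*π*x/4), the right-hand side is ∫_0^4 (2*sin(3*π*x/4)) v dx.


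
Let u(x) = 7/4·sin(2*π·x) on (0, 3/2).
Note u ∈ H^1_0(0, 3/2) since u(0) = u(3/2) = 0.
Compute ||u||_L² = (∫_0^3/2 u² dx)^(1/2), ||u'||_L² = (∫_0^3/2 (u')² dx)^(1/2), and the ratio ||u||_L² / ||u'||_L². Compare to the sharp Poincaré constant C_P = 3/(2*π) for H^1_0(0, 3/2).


||u||_L² / ||u'||_L² = 1/(2*π) < C_P = 3/(2*π).

u(x) = 7/4·sin(2*π·x), so u'(x) = 7*π*cos(2*π*x)/2.
Writing u(x) = A·sin(kπx/L) with A = 7/4 and k = 3, use ∫_0^L sin²(kπx/L) dx = L/2 and ∫_0^L cos²(kπx/L) dx = L/2.
u² = 49/16·sin²(2*π·x) and (u')² = 49*π^2/4·cos²(2*π·x), and each of sin², cos² integrates to L/2 = 3/4 over (0, 3/2).
∫_0^3/2 u² dx = 147/64, so ||u||_L² = 7*sqrt(3)/8.
∫_0^3/2 (u')² dx = 147*π^2/16, so ||u'||_L² = 7*sqrt(3)*π/4.
Ratio ||u||_L² / ||u'||_L² = 1/(2*π).
Sharp Poincaré constant on H^1_0(0, 3/2) is C_P = L/π = 3/(2*π), achieved by sin(2*π/3·x).
This is the k = 3 harmonic; the ratio L/(kπ) is strictly less than C_P = L/π, consistent with the sharp inequality ||u||_L² ≤ C_P ||u'||_L².


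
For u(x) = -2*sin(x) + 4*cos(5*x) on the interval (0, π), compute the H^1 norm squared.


||u||_{H^1(0,π)}^2 = 212*π

u'(x) = -20*sin(5*x) - 2*cos(x).
Expand u² and (u')² and integrate term by term on (0, π), using: for integers n ≥ 1, ∫_0^π sin²(nx) dx = ∫_0^π cos²(nx) dx = π/2; for n ≠ n', ∫_0^π sin(nx)sin(n'x) dx = ∫_0^π cos(nx)cos(n'x) dx = 0; and by product-to-sum, ∫_0^π sin(nx)cos(n'x) dx = ½∫_0^π [sin((n+n')x) + sin((n−n')x)] dx, which is 0 when n+n' is even and 2n/(n²−n'²) when n+n' is odd (it need not vanish on (0, π)).
  u² squared terms: (-2)²·∫sin(x)² dx = 4·π/2 = 2*π;  (4)²·∫cos(5x)² dx = 16·π/2 = 8*π.
  u² cross terms: 2·(-2)·(4)·∫sin(x)·cos(5x) dx = -16·(0) = 0.
  So ∫_0^π u² dx = 2*π + 8*π + 0 = 10*π.
  (u')² squared terms: (-20)²·∫sin(5x)² dx = 400·π/2 = 200*π;  (-2)²·∫cos(x)² dx = 4·π/2 = 2*π.
  (u')² cross terms: 2·(-20)·(-2)·∫sin(5x)·cos(x) dx = 80·(0) = 0.
  So ∫_0^π (u')² dx = 200*π + 2*π + 0 = 202*π.
||u||_{H^1}^2 = (10*π) + (202*π) = 212*π.


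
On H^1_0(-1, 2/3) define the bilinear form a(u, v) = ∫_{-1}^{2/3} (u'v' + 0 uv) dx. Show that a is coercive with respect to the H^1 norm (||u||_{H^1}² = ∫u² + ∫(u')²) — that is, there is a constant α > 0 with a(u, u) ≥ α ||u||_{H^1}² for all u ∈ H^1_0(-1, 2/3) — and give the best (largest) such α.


α = 9*π^2/(25 + 9*π^2)

Coercivity of a(·,·) on H^1_0(-1, 2/3) means a(u, u) ≥ α ||u||_{H^1}² for every u ∈ H^1_0.
The interval has length L = 5/3, and Poincaré/coercivity depend only on L. Here a(u, u) = ∫(u')² + (0)·∫u².
Here c = 0, so a(u,u) = ∫(u')² alone. The condition a(u,u) ≥ α||u||_{H^1}² reads (1−α)∫(u')² ≥ (α−c)∫u². Any admissible α is ≤ 1 (rapidly oscillating u have ∫u²/∫(u')² → 0), and α = 1 would force 0 ≥ (1−c)∫u², impossible since c < 1; so 1−α > 0. By the sharp Poincaré inequality on H^1_0 of an interval of length L, ∫(u')² ≥ (π/L)²∫u² with equality for the first sine mode sin(π(x−x₀)/L) (x₀ the left endpoint), so the inequality holds for all u iff (1−α)(π/L)² ≥ α − c, i.e. α ≤ ((π/L)² + c)/((π/L)² + 1) = (1 + c(L/π)²)/(1 + (L/π)²). (Direct route, valid since c ≤ 0: Poincaré gives c∫u² ≥ c(L/π)²∫(u')², so a(u,u) ≥ (1 + c(L/π)²)∫(u')², while ||u||_{H^1}² ≤ (1 + (L/π)²)∫(u')²; dividing yields the same α.) With (π/L)² = 9*π^2/25 and c = 0, the largest admissible constant is α = ((π/L)² + c)/((π/L)² + 1).
Simplifying, α = 9*π^2/(25 + 9*π^2).


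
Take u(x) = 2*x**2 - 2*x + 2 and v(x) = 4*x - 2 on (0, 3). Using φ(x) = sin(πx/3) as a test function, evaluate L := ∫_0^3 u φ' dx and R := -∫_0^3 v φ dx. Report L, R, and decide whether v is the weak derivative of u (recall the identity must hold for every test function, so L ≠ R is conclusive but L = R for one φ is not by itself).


LHS = -24/π, RHS = -24/π. Yes, v = u' weakly.

u(x) = 2*x**2 - 2*x + 2, classical derivative u'(x) = 4*x - 2.
φ(x) = sin(πx/3), so φ'(x) = π*cos(π*x/3)/3.
Note φ(0) = φ(3) = 0, so the boundary term u·φ vanishes.
LHS = ∫_0^3 u(x) φ'(x) dx = ∫_0^3 (2*π*x^2*cos(π*x/3)/3 - 2*π*x*cos(π*x/3)/3 + 2*π*cos(π*x/3)/3) dx. Term by term:
  ∫_0^3 2*π*cos(π*x/3)/3 dx = 0;  ∫_0^3 -2*π*x*cos(π*x/3)/3 dx = 12/π;  ∫_0^3 2*π*x^2*cos(π*x/3)/3 dx = -36/π.
Sum: 0 + 12/π − 36/π = -24/π.
So LHS = -24/π.
∫_0^3 v(x) φ(x) dx = ∫_0^3 (4*x*sin(π*x/3) - 2*sin(π*x/3)) dx. Term by term:
  ∫_0^3 -2*sin(π*x/3) dx = -12/π;  ∫_0^3 4*x*sin(π*x/3) dx = 36/π.
Sum: -12/π + 36/π = 24/π.
So RHS = -∫_0^3 v(x) φ(x) dx = -24/π.
LHS = RHS, so the identity holds for this test φ.
Moreover u is smooth here and v(x) = u'(x) = 4*x - 2 pointwise, so the identity holds for every test function. Hence v is the weak derivative of u.


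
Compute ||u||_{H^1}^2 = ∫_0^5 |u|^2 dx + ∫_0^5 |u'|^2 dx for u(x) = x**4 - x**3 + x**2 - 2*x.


||u||_{H^1}^2 = 67482965/252

The H^1 norm (squared) on an interval (0, L) is
  ||u||_{H^1}^2 = ∫_0^L u(x)^2 dx + ∫_0^L u'(x)^2 dx.
Compute u'(x) = 4*x**3 - 3*x**2 + 2*x - 2.
Then u(x)^2 = x**8 - 2*x**7 + 3*x**6 - 6*x**5 + 5*x**4 - 4*x**3 + 4*x**2 and u'(x)^2 = 16*x**6 - 24*x**5 + 25*x**4 - 28*x**3 + 16*x**2 - 8*x + 4.
Integrate each monomial from 0 to 5 using ∫_0^5 c·x^n dx = c·5^(n+1)/(n+1):
  ∫_0^5 u(x)^2 dx = ∫_0^5 (x^8 - 2*x^7 + 3*x^6 - 6*x^5 + 5*x^4 - 4*x^3 + 4*x^2) dx. Term by term:
    ∫_0^5 x^8 dx = 1953125/9;  ∫_0^5 -2*x^7 dx = -390625/4;  ∫_0^5 3*x^6 dx = 234375/7;
    ∫_0^5 -6*x^5 dx = -15625;  ∫_0^5 5*x^4 dx = 3125;  ∫_0^5 -4*x^3 dx = -625;
    ∫_0^5 4*x^2 dx = 500/3.
  Sum: 1953125/9 − 390625/4 + 234375/7 − 15625 + 3125 − 625 + 500/3 = 35250125/252.
  ∫_0^5 u'(x)^2 dx = ∫_0^5 (16*x^6 - 24*x^5 + 25*x^4 - 28*x^3 + 16*x^2 - 8*x + 4) dx. Term by term:
    ∫_0^5 16*x^6 dx = 1250000/7;  ∫_0^5 -24*x^5 dx = -62500;  ∫_0^5 25*x^4 dx = 15625;
    ∫_0^5 -28*x^3 dx = -4375;  ∫_0^5 16*x^2 dx = 2000/3;  ∫_0^5 -8*x dx = -100;
    ∫_0^5 4 dx = 20.
  Sum: 1250000/7 − 62500 + 15625 − 4375 + 2000/3 − 100 + 20 = 2686070/21.
Adding: ||u||_{H^1}^2 = 35250125/252 + 2686070/21 = 67482965/252.


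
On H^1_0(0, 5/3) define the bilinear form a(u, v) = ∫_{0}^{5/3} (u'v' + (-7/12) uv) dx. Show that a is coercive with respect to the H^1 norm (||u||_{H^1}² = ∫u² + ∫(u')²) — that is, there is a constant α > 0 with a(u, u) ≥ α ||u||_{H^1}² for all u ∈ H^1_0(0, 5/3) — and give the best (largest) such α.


α = (-175 + 108*π^2)/(12*(25 + 9*π^2))

Coercivity of a(·,·) on H^1_0(0, 5/3) means a(u, u) ≥ α ||u||_{H^1}² for every u ∈ H^1_0.
The interval has length L = 5/3, and Poincaré/coercivity depend only on L. Here a(u, u) = ∫(u')² + (-7/12)·∫u².
Here c = -7/12 < 0 with |c| < (π/L)² = 9*π^2/25, so coercivity still holds. The condition a(u,u) ≥ α||u||_{H^1}² reads (1−α)∫(u')² ≥ (α−c)∫u². Any admissible α is ≤ 1 (rapidly oscillating u have ∫u²/∫(u')² → 0), and α = 1 would force 0 ≥ (1−c)∫u², impossible since c < 1; so 1−α > 0. By the sharp Poincaré inequality on H^1_0 of an interval of length L, ∫(u')² ≥ (π/L)²∫u² with equality for the first sine mode sin(π(x−x₀)/L) (x₀ the left endpoint), so the inequality holds for all u iff (1−α)(π/L)² ≥ α − c, i.e. α ≤ ((π/L)² + c)/((π/L)² + 1) = (1 + c(L/π)²)/(1 + (L/π)²). (Direct route, valid since c ≤ 0: Poincaré gives c∫u² ≥ c(L/π)²∫(u')², so a(u,u) ≥ (1 + c(L/π)²)∫(u')², while ||u||_{H^1}² ≤ (1 + (L/π)²)∫(u')²; dividing yields the same α.) With (π/L)² = 9*π^2/25 and c = -7/12, the largest admissible constant is α = ((π/L)² + c)/((π/L)² + 1).
Simplifying, α = (-175 + 108*π^2)/(12*(25 + 9*π^2)).


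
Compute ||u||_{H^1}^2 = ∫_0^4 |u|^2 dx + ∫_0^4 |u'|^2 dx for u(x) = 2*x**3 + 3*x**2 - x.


||u||_{H^1}^2 = 3214724/105

The H^1 norm (squared) on an interval (0, L) is
  ||u||_{H^1}^2 = ∫_0^L u(x)^2 dx + ∫_0^L u'(x)^2 dx.
Compute u'(x) = 6*x**2 + 6*x - 1.
Then u(x)^2 = 4*x**6 + 12*x**5 + 5*x**4 - 6*x**3 + x**2 and u'(x)^2 = 36*x**4 + 72*x**3 + 24*x**2 - 12*x + 1.
Integrate each monomial from 0 to 4 using ∫_0^4 c·x^n dx = c·4^(n+1)/(n+1):
  ∫_0^4 u(x)^2 dx = ∫_0^4 (4*x^6 + 12*x^5 + 5*x^4 - 6*x^3 + x^2) dx. Term by term:
    ∫_0^4 4*x^6 dx = 65536/7;  ∫_0^4 12*x^5 dx = 8192;  ∫_0^4 5*x^4 dx = 1024;
    ∫_0^4 -6*x^3 dx = -384;  ∫_0^4 x^2 dx = 64/3.
  Sum: 65536/7 + 8192 + 1024 − 384 + 64/3 = 382528/21.
  ∫_0^4 u'(x)^2 dx = ∫_0^4 (36*x^4 + 72*x^3 + 24*x^2 - 12*x + 1) dx. Term by term:
    ∫_0^4 36*x^4 dx = 36864/5;  ∫_0^4 72*x^3 dx = 4608;  ∫_0^4 24*x^2 dx = 512;
    ∫_0^4 -12*x dx = -96;  ∫_0^4 1 dx = 4.
  Sum: 36864/5 + 4608 + 512 − 96 + 4 = 62004/5.
Adding: ||u||_{H^1}^2 = 382528/21 + 62004/5 = 3214724/105.


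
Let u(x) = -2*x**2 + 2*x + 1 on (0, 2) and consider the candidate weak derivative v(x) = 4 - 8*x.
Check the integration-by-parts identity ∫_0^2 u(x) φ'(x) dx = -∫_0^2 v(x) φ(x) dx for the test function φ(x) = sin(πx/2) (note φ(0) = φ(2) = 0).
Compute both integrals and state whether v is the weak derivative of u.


LHS = 8/π, RHS = 16/π. No, v is not the weak derivative of u.

u(x) = -2*x**2 + 2*x + 1, classical derivative u'(x) = 2 - 4*x.
φ(x) = sin(πx/2), so φ'(x) = π*cos(π*x/2)/2.
Note φ(0) = φ(2) = 0, so the boundary term u·φ vanishes.
LHS = ∫_0^2 u(x) φ'(x) dx = ∫_0^2 (-π*x^2*cos(π*x/2) + π*x*cos(π*x/2) + π*cos(π*x/2)/2) dx. Term by term:
  ∫_0^2 π*cos(π*x/2)/2 dx = 0;  ∫_0^2 π*x*cos(π*x/2) dx = -8/π;  ∫_0^2 -π*x^2*cos(π*x/2) dx = 16/π.
Sum: 0 − 8/π + 16/π = 8/π.
So LHS = 8/π.
∫_0^2 v(x) φ(x) dx = ∫_0^2 (-8*x*sin(π*x/2) + 4*sin(π*x/2)) dx. Term by term:
  ∫_0^2 4*sin(π*x/2) dx = 16/π;  ∫_0^2 -8*x*sin(π*x/2) dx = -32/π.
Sum: 16/π − 32/π = -16/π.
So RHS = -∫_0^2 v(x) φ(x) dx = 16/π.
LHS − RHS = -8/π ≠ 0, so the identity fails.
(For a valid weak derivative the identity must hold for EVERY test function, in particular this one. The failure shows v is NOT the weak derivative of u.)
Correct weak derivative would be u'(x) = 2 - 4*x.


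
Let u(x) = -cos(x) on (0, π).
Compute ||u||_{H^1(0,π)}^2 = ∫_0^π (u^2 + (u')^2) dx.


||u||_{H^1(0,π)}^2 = π

u'(x) = sin(x).
Expand u² and (u')² and integrate term by term on (0, π), using: for integers n ≥ 1, ∫_0^π sin²(nx) dx = ∫_0^π cos²(nx) dx = π/2; for n ≠ n', ∫_0^π sin(nx)sin(n'x) dx = ∫_0^π cos(nx)cos(n'x) dx = 0; and by product-to-sum, ∫_0^π sin(nx)cos(n'x) dx = ½∫_0^π [sin((n+n')x) + sin((n−n')x)] dx, which is 0 when n+n' is even and 2n/(n²−n'²) when n+n' is odd (it need not vanish on (0, π)).
  u² squared terms: (-1)²·∫cos(x)² dx = 1·π/2 = π/2.
  So ∫_0^π u² dx = π/2.
  (u')² squared terms: (1)²·∫sin(x)² dx = 1·π/2 = π/2.
  So ∫_0^π (u')² dx = π/2.
||u||_{H^1}^2 = (π/2) + (π/2) = π.


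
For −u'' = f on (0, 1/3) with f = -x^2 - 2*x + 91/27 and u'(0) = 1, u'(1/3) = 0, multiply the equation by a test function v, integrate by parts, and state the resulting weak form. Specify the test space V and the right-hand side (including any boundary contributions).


V = H^1(0, 1/3) (v unrestricted at boundary; u is determined up to an additive constant); weak form: ∫_0^1/3 u'v' dx = ∫_0^1/3 (-x^2 - 2*x + 91/27) v dx − v(0) for all v ∈ V.

Multiply both sides by a test function v and integrate from 0 to 1/3:
  ∫_0^1/3 −u''(x) v(x) dx = ∫_0^1/3 f(x) v(x) dx.
Integrate the LHS by parts once:
  ∫_0^1/3 −u'' v dx = −[u'(x) v(x)]_0^1/3 + ∫_0^1/3 u'(x) v'(x) dx.
Thus ∫_0^1/3 u'(x) v'(x) dx = ∫_0^1/3 f(x) v(x) dx + [u'(x) v(x)]_0^1/3.
Choose V so that boundary terms are either known or forced to vanish.
u has inhomogeneous Neumann u'(0) = 1, u'(1/3) = 0. [u' v]_0^1/3 = (0)·v(1/3) − (1)·v(0) = − v(0). Take V = H^1(0, 1/3); boundary term becomes part of RHS.
Weak formulation: find u (satisfying any essential BC) such that ∫_0^1/3 u'(x) v'(x) dx = ∫_0^1/3 f v dx − v(0) for all v ∈ V (Neumann data are natural BCs: they enter the RHS as boundary terms).
Substituting f(x) = -x^2 - 2*x + 91/27, the right-hand side is ∫_0^1/3 (-x^2 - 2*x + 91/27) v dx − v(0).
Compatibility check (pure Neumann): taking v ≡ 1 ∈ V gives 0 = ∫_0^1/3 f dx + (0) − (1), i.e. ∫_0^1/3 f dx must equal u'(0) − u'(1/3) = 1. Indeed ∫_0^1/3 (-x^2 - 2*x + 91/27) dx = 1, so the data are compatible. The solution is then unique only up to an additive constant (fix it e.g. by requiring ∫_0^1/3 u dx = 0).


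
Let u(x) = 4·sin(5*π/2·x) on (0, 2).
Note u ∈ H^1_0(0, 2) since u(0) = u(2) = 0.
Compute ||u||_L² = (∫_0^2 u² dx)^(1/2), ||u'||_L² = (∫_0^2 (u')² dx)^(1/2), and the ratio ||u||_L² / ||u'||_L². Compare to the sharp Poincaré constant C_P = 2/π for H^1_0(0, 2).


||u||_L² / ||u'||_L² = 2/(5*π) < C_P = 2/π.

u(x) = 4·sin(5*π/2·x), so u'(x) = 10*π*cos(5*π*x/2).
Writing u(x) = A·sin(kπx/L) with A = 4 and k = 5, use ∫_0^L sin²(kπx/L) dx = L/2 and ∫_0^L cos²(kπx/L) dx = L/2.
u² = 16·sin²(5*π/2·x) and (u')² = 100*π^2·cos²(5*π/2·x), and each of sin², cos² integrates to L/2 = 1 over (0, 2).
∫_0^2 u² dx = 16, so ||u||_L² = 4.
∫_0^2 (u')² dx = 100*π^2, so ||u'||_L² = 10*π.
Ratio ||u||_L² / ||u'||_L² = 2/(5*π).
Sharp Poincaré constant on H^1_0(0, 2) is C_P = L/π = 2/π, achieved by sin(π/2·x).
This is the k = 5 harmonic; the ratio L/(kπ) is strictly less than C_P = L/π, consistent with the sharp inequality ||u||_L² ≤ C_P ||u'||_L².


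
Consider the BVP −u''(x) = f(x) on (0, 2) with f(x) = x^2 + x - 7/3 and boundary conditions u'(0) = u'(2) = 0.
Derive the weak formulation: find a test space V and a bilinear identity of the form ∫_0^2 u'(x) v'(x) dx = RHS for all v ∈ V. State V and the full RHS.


V = H^1(0, 2) (no boundary constraint on v; u is determined up to an additive constant); weak form: ∫_0^2 u'v' dx = ∫_0^2 (x^2 + x - 7/3) v dx for all v ∈ V.

Multiply both sides by a test function v and integrate from 0 to 2:
  ∫_0^2 −u''(x) v(x) dx = ∫_0^2 f(x) v(x) dx.
Integrate the LHS by parts once:
  ∫_0^2 −u'' v dx = −[u'(x) v(x)]_0^2 + ∫_0^2 u'(x) v'(x) dx.
Thus ∫_0^2 u'(x) v'(x) dx = ∫_0^2 f(x) v(x) dx + [u'(x) v(x)]_0^2.
Choose V so that boundary terms are either known or forced to vanish.
u has homogeneous Neumann: u'(0) = u'(2) = 0. So [u' v]_0^2 = 0·v(2) − 0·v(0) = 0 for any v; take V = H^1(0, 2).
Weak formulation: find u (satisfying any essential BC) such that ∫_0^2 u'(x) v'(x) dx = ∫_0^2 f v dx for all v ∈ V (homogeneous Neumann, so boundary terms vanish).
Substituting f(x) = x^2 + x - 7/3, the right-hand side is ∫_0^2 (x^2 + x - 7/3) v dx.
Compatibility check (pure Neumann): taking v ≡ 1 ∈ V gives 0 = ∫_0^2 f dx + (0) − (0), i.e. ∫_0^2 f dx must equal u'(0) − u'(2) = 0. Indeed ∫_0^2 (x^2 + x - 7/3) dx = 0, so the data are compatible. The solution is then unique only up to an additive constant (fix it e.g. by requiring ∫_0^2 u dx = 0).


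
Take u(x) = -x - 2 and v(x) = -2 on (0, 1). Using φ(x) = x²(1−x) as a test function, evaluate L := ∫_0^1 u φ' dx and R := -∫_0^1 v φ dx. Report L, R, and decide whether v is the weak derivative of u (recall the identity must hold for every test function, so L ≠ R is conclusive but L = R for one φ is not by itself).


LHS = 1/12, RHS = 1/6. No, v is not the weak derivative of u.

u(x) = -x - 2, classical derivative u'(x) = -1.
φ(x) = x²(1−x), so φ'(x) = x*(2 - 3*x).
Note φ(0) = φ(1) = 0, so the boundary term u·φ vanishes.
LHS = ∫_0^1 u(x) φ'(x) dx = ∫_0^1 (3*x^3 + 4*x^2 - 4*x) dx. Term by term:
  ∫_0^1 3*x^3 dx = 3/4;  ∫_0^1 4*x^2 dx = 4/3;  ∫_0^1 -4*x dx = -2.
Sum: 3/4 + 4/3 − 2 = 1/12.
So LHS = 1/12.
∫_0^1 v(x) φ(x) dx = ∫_0^1 (2*x^3 - 2*x^2) dx. Term by term:
  ∫_0^1 2*x^3 dx = 1/2;  ∫_0^1 -2*x^2 dx = -2/3.
Sum: 1/2 − 2/3 = -1/6.
So RHS = -∫_0^1 v(x) φ(x) dx = 1/6.
LHS − RHS = -1/12 ≠ 0, so the identity fails.
(For a valid weak derivative the identity must hold for EVERY test function, in particular this one. The failure shows v is NOT the weak derivative of u.)
Correct weak derivative would be u'(x) = -1.


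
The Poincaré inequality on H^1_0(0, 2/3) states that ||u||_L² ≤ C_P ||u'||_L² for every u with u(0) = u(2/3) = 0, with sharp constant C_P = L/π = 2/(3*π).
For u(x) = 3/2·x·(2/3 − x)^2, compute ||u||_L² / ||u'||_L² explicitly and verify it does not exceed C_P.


||u||_L² / ||u'||_L² = sqrt(14)/21 < C_P = 2/(3*π).

u(x) = 3/2·x·(2/3 − x)^2, so u'(x) = (3*x - 2)*(9*x - 2)/6.
u(x) = 3/2·x·(2/3 − x)^2 vanishes at x = 0 and x = 2/3, so u ∈ H^1_0(0, 2/3). Differentiate via the product rule and integrate the resulting polynomials term by term.
  ∫_0^2/3 u² dx = ∫_0^2/3 (9*x^6/4 - 6*x^5 + 6*x^4 - 8*x^3/3 + 4*x^2/9) dx. Term by term:
    ∫_0^2/3 9*x^6/4 dx = 32/1701;  ∫_0^2/3 -6*x^5 dx = -64/729;  ∫_0^2/3 6*x^4 dx = 64/405;
    ∫_0^2/3 -8*x^3/3 dx = -32/243;  ∫_0^2/3 4*x^2/9 dx = 32/729.
  Sum: 32/1701 − 64/729 + 64/405 − 32/243 + 32/729 = 32/25515.
  ∫_0^2/3 (u')² dx = ∫_0^2/3 (81*x^4/4 - 36*x^3 + 22*x^2 - 16*x/3 + 4/9) dx. Term by term:
    ∫_0^2/3 81*x^4/4 dx = 8/15;  ∫_0^2/3 -36*x^3 dx = -16/9;  ∫_0^2/3 22*x^2 dx = 176/81;
    ∫_0^2/3 -16*x/3 dx = -32/27;  ∫_0^2/3 4/9 dx = 8/27.
  Sum: 8/15 − 16/9 + 176/81 − 32/27 + 8/27 = 16/405.
∫_0^2/3 u² dx = 32/25515, so ||u||_L² = 4*sqrt(70)/945.
∫_0^2/3 (u')² dx = 16/405, so ||u'||_L² = 4*sqrt(5)/45.
Ratio ||u||_L² / ||u'||_L² = sqrt(14)/21.
Sharp Poincaré constant on H^1_0(0, 2/3) is C_P = L/π = 2/(3*π), achieved by sin(3*π/2·x).
A polynomial bump cannot attain the sharp Poincaré constant (only the first sine eigenfunction does), so the ratio is strictly less than C_P, consistent with ||u||_L² ≤ C_P ||u'||_L².


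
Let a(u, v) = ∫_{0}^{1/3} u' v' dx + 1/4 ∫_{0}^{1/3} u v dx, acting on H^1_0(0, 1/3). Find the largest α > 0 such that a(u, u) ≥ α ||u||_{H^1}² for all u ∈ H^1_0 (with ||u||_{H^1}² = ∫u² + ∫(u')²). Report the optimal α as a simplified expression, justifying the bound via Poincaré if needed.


α = (1 + 36*π^2)/(4*(1 + 9*π^2))

Coercivity of a(·,·) on H^1_0(0, 1/3) means a(u, u) ≥ α ||u||_{H^1}² for every u ∈ H^1_0.
The interval has length L = 1/3, and Poincaré/coercivity depend only on L. Here a(u, u) = ∫(u')² + (1/4)·∫u².
Here 0 < c = 1/4 < 1. The condition a(u,u) ≥ α||u||_{H^1}² reads (1−α)∫(u')² ≥ (α−c)∫u². Any admissible α is ≤ 1 (rapidly oscillating u have ∫u²/∫(u')² → 0), and α = 1 would force 0 ≥ (1−c)∫u², impossible since c < 1; so 1−α > 0. By the sharp Poincaré inequality on H^1_0 of an interval of length L, ∫(u')² ≥ (π/L)²∫u² with equality for the first sine mode sin(π(x−x₀)/L) (x₀ the left endpoint), so the inequality holds for all u iff (1−α)(π/L)² ≥ α − c, i.e. α ≤ ((π/L)² + c)/((π/L)² + 1) = (1 + c(L/π)²)/(1 + (L/π)²). With (π/L)² = 9*π^2 and c = 1/4, the largest admissible constant is α = ((π/L)² + c)/((π/L)² + 1).
Simplifying, α = (1 + 36*π^2)/(4*(1 + 9*π^2)).


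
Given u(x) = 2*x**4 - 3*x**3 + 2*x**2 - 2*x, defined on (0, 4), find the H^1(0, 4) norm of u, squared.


||u||_{H^1}^2 = 38657072/315

The H^1 norm (squared) on an interval (0, L) is
  ||u||_{H^1}^2 = ∫_0^L u(x)^2 dx + ∫_0^L u'(x)^2 dx.
Compute u'(x) = 8*x**3 - 9*x**2 + 4*x - 2.
Then u(x)^2 = 4*x**8 - 12*x**7 + 17*x**6 - 20*x**5 + 16*x**4 - 8*x**3 + 4*x**2 and u'(x)^2 = 64*x**6 - 144*x**5 + 145*x**4 - 104*x**3 + 52*x**2 - 16*x + 4.
Integrate each monomial from 0 to 4 using ∫_0^4 c·x^n dx = c·4^(n+1)/(n+1):
  ∫_0^4 u(x)^2 dx = ∫_0^4 (4*x^8 - 12*x^7 + 17*x^6 - 20*x^5 + 16*x^4 - 8*x^3 + 4*x^2) dx. Term by term:
    ∫_0^4 4*x^8 dx = 1048576/9;  ∫_0^4 -12*x^7 dx = -98304;  ∫_0^4 17*x^6 dx = 278528/7;
    ∫_0^4 -20*x^5 dx = -40960/3;  ∫_0^4 16*x^4 dx = 16384/5;  ∫_0^4 -8*x^3 dx = -512;
    ∫_0^4 4*x^2 dx = 256/3.
  Sum: 1048576/9 − 98304 + 278528/7 − 40960/3 + 16384/5 − 512 + 256/3 = 14865152/315.
  ∫_0^4 u'(x)^2 dx = ∫_0^4 (64*x^6 - 144*x^5 + 145*x^4 - 104*x^3 + 52*x^2 - 16*x + 4) dx. Term by term:
    ∫_0^4 64*x^6 dx = 1048576/7;  ∫_0^4 -144*x^5 dx = -98304;  ∫_0^4 145*x^4 dx = 29696;
    ∫_0^4 -104*x^3 dx = -6656;  ∫_0^4 52*x^2 dx = 3328/3;  ∫_0^4 -16*x dx = -128;
    ∫_0^4 4 dx = 16.
  Sum: 1048576/7 − 98304 + 29696 − 6656 + 3328/3 − 128 + 16 = 1586128/21.
Adding: ||u||_{H^1}^2 = 14865152/315 + 1586128/21 = 38657072/315.


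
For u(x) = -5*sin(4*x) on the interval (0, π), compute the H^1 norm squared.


||u||_{H^1(0,π)}^2 = 425*π/2

u'(x) = -20*cos(4*x).
Expand u² and (u')² and integrate term by term on (0, π), using: for integers n ≥ 1, ∫_0^π sin²(nx) dx = ∫_0^π cos²(nx) dx = π/2; for n ≠ n', ∫_0^π sin(nx)sin(n'x) dx = ∫_0^π cos(nx)cos(n'x) dx = 0; and by product-to-sum, ∫_0^π sin(nx)cos(n'x) dx = ½∫_0^π [sin((n+n')x) + sin((n−n')x)] dx, which is 0 when n+n' is even and 2n/(n²−n'²) when n+n' is odd (it need not vanish on (0, π)).
  u² squared terms: (-5)²·∫sin(4x)² dx = 25·π/2 = 25*π/2.
  So ∫_0^π u² dx = 25*π/2.
  (u')² squared terms: (-20)²·∫cos(4x)² dx = 400·π/2 = 200*π.
  So ∫_0^π (u')² dx = 200*π.
||u||_{H^1}^2 = (25*π/2) + (200*π) = 425*π/2.


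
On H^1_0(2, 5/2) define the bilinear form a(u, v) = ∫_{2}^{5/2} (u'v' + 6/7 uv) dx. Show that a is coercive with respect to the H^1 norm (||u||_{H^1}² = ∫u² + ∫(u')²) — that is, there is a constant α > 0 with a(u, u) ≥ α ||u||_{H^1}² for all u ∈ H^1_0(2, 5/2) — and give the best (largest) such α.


α = 2*(3 + 14*π^2)/(7*(1 + 4*π^2))

Coercivity of a(·,·) on H^1_0(2, 5/2) means a(u, u) ≥ α ||u||_{H^1}² for every u ∈ H^1_0.
The interval has length L = 1/2, and Poincaré/coercivity depend only on L. Here a(u, u) = ∫(u')² + (6/7)·∫u².
Here 0 < c = 6/7 < 1. The condition a(u,u) ≥ α||u||_{H^1}² reads (1−α)∫(u')² ≥ (α−c)∫u². Any admissible α is ≤ 1 (rapidly oscillating u have ∫u²/∫(u')² → 0), and α = 1 would force 0 ≥ (1−c)∫u², impossible since c < 1; so 1−α > 0. By the sharp Poincaré inequality on H^1_0 of an interval of length L, ∫(u')² ≥ (π/L)²∫u² with equality for the first sine mode sin(π(x−x₀)/L) (x₀ the left endpoint), so the inequality holds for all u iff (1−α)(π/L)² ≥ α − c, i.e. α ≤ ((π/L)² + c)/((π/L)² + 1) = (1 + c(L/π)²)/(1 + (L/π)²). With (π/L)² = 4*π^2 and c = 6/7, the largest admissible constant is α = ((π/L)² + c)/((π/L)² + 1).
Simplifying, α = 2*(3 + 14*π^2)/(7*(1 + 4*π^2)).


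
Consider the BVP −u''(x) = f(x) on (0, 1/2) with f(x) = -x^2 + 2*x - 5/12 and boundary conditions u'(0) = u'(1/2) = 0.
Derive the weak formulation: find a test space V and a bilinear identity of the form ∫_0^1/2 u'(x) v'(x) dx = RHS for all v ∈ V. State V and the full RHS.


V = H^1(0, 1/2) (no boundary constraint on v; u is determined up to an additive constant); weak form: ∫_0^1/2 u'v' dx = ∫_0^1/2 (-x^2 + 2*x - 5/12) v dx for all v ∈ V.

Multiply both sides by a test function v and integrate from 0 to 1/2:
  ∫_0^1/2 −u''(x) v(x) dx = ∫_0^1/2 f(x) v(x) dx.
Integrate the LHS by parts once:
  ∫_0^1/2 −u'' v dx = −[u'(x) v(x)]_0^1/2 + ∫_0^1/2 u'(x) v'(x) dx.
Thus ∫_0^1/2 u'(x) v'(x) dx = ∫_0^1/2 f(x) v(x) dx + [u'(x) v(x)]_0^1/2.
Choose V so that boundary terms are either known or forced to vanish.
u has homogeneous Neumann: u'(0) = u'(1/2) = 0. So [u' v]_0^1/2 = 0·v(1/2) − 0·v(0) = 0 for any v; take V = H^1(0, 1/2).
Weak formulation: find u (satisfying any essential BC) such that ∫_0^1/2 u'(x) v'(x) dx = ∫_0^1/2 f v dx for all v ∈ V (homogeneous Neumann, so boundary terms vanish).
Substituting f(x) = -x^2 + 2*x - 5/12, the right-hand side is ∫_0^1/2 (-x^2 + 2*x - 5/12) v dx.
Compatibility check (pure Neumann): taking v ≡ 1 ∈ V gives 0 = ∫_0^1/2 f dx + (0) − (0), i.e. ∫_0^1/2 f dx must equal u'(0) − u'(1/2) = 0. Indeed ∫_0^1/2 (-x^2 + 2*x - 5/12) dx = 0, so the data are compatible. The solution is then unique only up to an additive constant (fix it e.g. by requiring ∫_0^1/2 u dx = 0).


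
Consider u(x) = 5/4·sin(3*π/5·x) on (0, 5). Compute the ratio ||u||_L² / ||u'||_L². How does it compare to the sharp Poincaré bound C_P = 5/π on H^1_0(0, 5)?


||u||_L² / ||u'||_L² = 5/(3*π) < C_P = 5/π.

u(x) = 5/4·sin(3*π/5·x), so u'(x) = 3*π*cos(3*π*x/5)/4.
Writing u(x) = A·sin(kπx/L) with A = 5/4 and k = 3, use ∫_0^L sin²(kπx/L) dx = L/2 and ∫_0^L cos²(kπx/L) dx = L/2.
u² = 25/16·sin²(3*π/5·x) and (u')² = 9*π^2/16·cos²(3*π/5·x), and each of sin², cos² integrates to L/2 = 5/2 over (0, 5).
∫_0^5 u² dx = 125/32, so ||u||_L² = 5*sqrt(10)/8.
∫_0^5 (u')² dx = 45*π^2/32, so ||u'||_L² = 3*sqrt(10)*π/8.
Ratio ||u||_L² / ||u'||_L² = 5/(3*π).
Sharp Poincaré constant on H^1_0(0, 5) is C_P = L/π = 5/π, achieved by sin(π/5·x).
This is the k = 3 harmonic; the ratio L/(kπ) is strictly less than C_P = L/π, consistent with the sharp inequality ||u||_L² ≤ C_P ||u'||_L².


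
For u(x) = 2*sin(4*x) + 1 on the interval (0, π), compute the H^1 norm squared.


||u||_{H^1(0,π)}^2 = 35*π

u'(x) = 8*cos(4*x).
Expand u² and (u')² and integrate term by term on (0, π), using: for integers n ≥ 1, ∫_0^π sin²(nx) dx = ∫_0^π cos²(nx) dx = π/2; for n ≠ n', ∫_0^π sin(nx)sin(n'x) dx = ∫_0^π cos(nx)cos(n'x) dx = 0; and by product-to-sum, ∫_0^π sin(nx)cos(n'x) dx = ½∫_0^π [sin((n+n')x) + sin((n−n')x)] dx, which is 0 when n+n' is even and 2n/(n²−n'²) when n+n' is odd (it need not vanish on (0, π)). For the constant mode: ∫_0^π 1 dx = π, ∫_0^π cos(nx) dx = 0, ∫_0^π sin(nx) dx = (1−(−1)^n)/n.
  u² squared terms: (1)²·∫1 dx = 1·π = π;  (2)²·∫sin(4x)² dx = 4·π/2 = 2*π.
  u² cross terms: 2·(1)·(2)·∫1·sin(4x) dx = 4·(0) = 0.
  So ∫_0^π u² dx = π + 2*π + 0 = 3*π.
  (u')² squared terms: (8)²·∫cos(4x)² dx = 64·π/2 = 32*π.
  So ∫_0^π (u')² dx = 32*π.
||u||_{H^1}^2 = (3*π) + (32*π) = 35*π.


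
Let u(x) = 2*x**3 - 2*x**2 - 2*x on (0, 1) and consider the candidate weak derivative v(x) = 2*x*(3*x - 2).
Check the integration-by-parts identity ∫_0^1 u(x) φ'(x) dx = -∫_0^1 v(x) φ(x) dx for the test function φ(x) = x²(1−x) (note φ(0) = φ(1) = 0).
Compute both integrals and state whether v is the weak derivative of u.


LHS = 1/6, RHS = 0. No, v is not the weak derivative of u.

u(x) = 2*x**3 - 2*x**2 - 2*x, classical derivative u'(x) = 6*x**2 - 4*x - 2.
φ(x) = x²(1−x), so φ'(x) = x*(2 - 3*x).
Note φ(0) = φ(1) = 0, so the boundary term u·φ vanishes.
LHS = ∫_0^1 u(x) φ'(x) dx = ∫_0^1 (-6*x^5 + 10*x^4 + 2*x^3 - 4*x^2) dx. Term by term:
  ∫_0^1 -6*x^5 dx = -1;  ∫_0^1 10*x^4 dx = 2;  ∫_0^1 2*x^3 dx = 1/2;
  ∫_0^1 -4*x^2 dx = -4/3.
Sum: -1 + 2 + 1/2 − 4/3 = 1/6.
So LHS = 1/6.
∫_0^1 v(x) φ(x) dx = ∫_0^1 (-6*x^5 + 10*x^4 - 4*x^3) dx. Term by term:
  ∫_0^1 -6*x^5 dx = -1;  ∫_0^1 10*x^4 dx = 2;  ∫_0^1 -4*x^3 dx = -1.
Sum: -1 + 2 − 1 = 0.
So RHS = -∫_0^1 v(x) φ(x) dx = 0.
LHS − RHS = 1/6 ≠ 0, so the identity fails.
(For a valid weak derivative the identity must hold for EVERY test function, in particular this one. The failure shows v is NOT the weak derivative of u.)
Correct weak derivative would be u'(x) = 6*x**2 - 4*x - 2.


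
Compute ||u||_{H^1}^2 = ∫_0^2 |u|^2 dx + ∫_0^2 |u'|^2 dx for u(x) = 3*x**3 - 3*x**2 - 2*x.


||u||_{H^1}^2 = 16216/105

The H^1 norm (squared) on an interval (0, L) is
  ||u||_{H^1}^2 = ∫_0^L u(x)^2 dx + ∫_0^L u'(x)^2 dx.
Compute u'(x) = 9*x**2 - 6*x - 2.
Then u(x)^2 = 9*x**6 - 18*x**5 - 3*x**4 + 12*x**3 + 4*x**2 and u'(x)^2 = 81*x**4 - 108*x**3 + 24*x + 4.
Integrate each monomial from 0 to 2 using ∫_0^2 c·x^n dx = c·2^(n+1)/(n+1):
  ∫_0^2 u(x)^2 dx = ∫_0^2 (9*x^6 - 18*x^5 - 3*x^4 + 12*x^3 + 4*x^2) dx. Term by term:
    ∫_0^2 9*x^6 dx = 1152/7;  ∫_0^2 -18*x^5 dx = -192;  ∫_0^2 -3*x^4 dx = -96/5;
    ∫_0^2 12*x^3 dx = 48;  ∫_0^2 4*x^2 dx = 32/3.
  Sum: 1152/7 − 192 − 96/5 + 48 + 32/3 = 1264/105.
  ∫_0^2 u'(x)^2 dx = ∫_0^2 (81*x^4 - 108*x^3 + 24*x + 4) dx. Term by term:
    ∫_0^2 81*x^4 dx = 2592/5;  ∫_0^2 -108*x^3 dx = -432;  ∫_0^2 24*x dx = 48;
    ∫_0^2 4 dx = 8.
  Sum: 2592/5 − 432 + 48 + 8 = 712/5.
Adding: ||u||_{H^1}^2 = 1264/105 + 712/5 = 16216/105.


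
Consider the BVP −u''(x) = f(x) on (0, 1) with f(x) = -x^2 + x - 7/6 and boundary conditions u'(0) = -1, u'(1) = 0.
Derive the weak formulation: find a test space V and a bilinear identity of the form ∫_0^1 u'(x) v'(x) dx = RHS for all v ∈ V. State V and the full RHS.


V = H^1(0, 1) (v unrestricted at boundary; u is determined up to an additive constant); weak form: ∫_0^1 u'v' dx = ∫_0^1 (-x^2 + x - 7/6) v dx + v(0) for all v ∈ V.

Multiply both sides by a test function v and integrate from 0 to 1:
  ∫_0^1 −u''(x) v(x) dx = ∫_0^1 f(x) v(x) dx.
Integrate the LHS by parts once:
  ∫_0^1 −u'' v dx = −[u'(x) v(x)]_0^1 + ∫_0^1 u'(x) v'(x) dx.
Thus ∫_0^1 u'(x) v'(x) dx = ∫_0^1 f(x) v(x) dx + [u'(x) v(x)]_0^1.
Choose V so that boundary terms are either known or forced to vanish.
u has inhomogeneous Neumann u'(0) = -1, u'(1) = 0. [u' v]_0^1 = (0)·v(1) − (-1)·v(0) = v(0). Take V = H^1(0, 1); boundary term becomes part of RHS.
Weak formulation: find u (satisfying any essential BC) such that ∫_0^1 u'(x) v'(x) dx = ∫_0^1 f v dx + v(0) for all v ∈ V (Neumann data are natural BCs: they enter the RHS as boundary terms).
Substituting f(x) = -x^2 + x - 7/6, the right-hand side is ∫_0^1 (-x^2 + x - 7/6) v dx + v(0).
Compatibility check (pure Neumann): taking v ≡ 1 ∈ V gives 0 = ∫_0^1 f dx + (0) − (-1), i.e. ∫_0^1 f dx must equal u'(0) − u'(1) = -1. Indeed ∫_0^1 (-x^2 + x - 7/6) dx = -1, so the data are compatible. The solution is then unique only up to an additive constant (fix it e.g. by requiring ∫_0^1 u dx = 0).


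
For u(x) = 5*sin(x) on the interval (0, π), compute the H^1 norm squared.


||u||_{H^1(0,π)}^2 = 25*π

u'(x) = 5*cos(x).
Expand u² and (u')² and integrate term by term on (0, π), using: for integers n ≥ 1, ∫_0^π sin²(nx) dx = ∫_0^π cos²(nx) dx = π/2; for n ≠ n', ∫_0^π sin(nx)sin(n'x) dx = ∫_0^π cos(nx)cos(n'x) dx = 0; and by product-to-sum, ∫_0^π sin(nx)cos(n'x) dx = ½∫_0^π [sin((n+n')x) + sin((n−n')x)] dx, which is 0 when n+n' is even and 2n/(n²−n'²) when n+n' is odd (it need not vanish on (0, π)).
  u² squared terms: (5)²·∫sin(x)² dx = 25·π/2 = 25*π/2.
  So ∫_0^π u² dx = 25*π/2.
  (u')² squared terms: (5)²·∫cos(x)² dx = 25·π/2 = 25*π/2.
  So ∫_0^π (u')² dx = 25*π/2.
||u||_{H^1}^2 = (25*π/2) + (25*π/2) = 25*π.
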